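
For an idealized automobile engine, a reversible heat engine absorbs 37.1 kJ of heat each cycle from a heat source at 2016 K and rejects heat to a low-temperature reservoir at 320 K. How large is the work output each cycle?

The Carnot efficiency is η = 1 − T_C/T_H = 1 − 320.00/2016.00 = 0.8413.
W = η·Q_H = 0.8413 × 37.1 = 31.2 kJ.

W ≈ 31.2 kJ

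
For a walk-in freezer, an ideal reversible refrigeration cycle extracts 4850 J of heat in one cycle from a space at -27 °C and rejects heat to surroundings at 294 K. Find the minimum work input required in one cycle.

W_in ≈ 943 J

T_C = -27 °C → -27 + 273.15 = 246.15 K.
COP_R = T_C/(T_H − T_C) = 246.15/47.85 = 5.1442.
W = Q_C/COP_R = 4850/5.1442 = 943 J.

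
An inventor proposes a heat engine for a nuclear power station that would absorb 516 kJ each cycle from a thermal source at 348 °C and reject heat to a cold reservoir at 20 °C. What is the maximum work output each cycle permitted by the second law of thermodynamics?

T_H = 348 °C → 348 + 273.15 = 621.15 K.
T_C = 20 °C → 20 + 273.15 = 293.15 K.
The second-law ceiling is the Carnot efficiency, η_max = 1 − T_C/T_H = 1 − 293.15/621.15 = 0.5281.
W_max = η_max · Q_H = 0.5281 × 516 = 272 kJ.

W_max ≈ 272 kJ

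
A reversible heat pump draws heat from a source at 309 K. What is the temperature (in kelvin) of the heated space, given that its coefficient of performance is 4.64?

T_H ≈ 393.9 K

COP_HP = T_H/(T_H − T_C) ⇒ T_H = T_C·COP_HP/(COP_HP − 1) = 309.00 × 4.64/(4.64 − 1) = 393.9 K.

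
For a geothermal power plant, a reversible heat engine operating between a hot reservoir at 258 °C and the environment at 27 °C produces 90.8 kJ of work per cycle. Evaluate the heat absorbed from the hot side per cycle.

T_H = 258 °C → 258 + 273.15 = 531.15 K.
T_C = 27 °C → 27 + 273.15 = 300.15 K.
Carnot efficiency: η = 1 − T_C/T_H = 1 − 300.15/531.15 = 0.4349.
Q_H = W/η = 90.8/0.4349 = 209 kJ.

Q_H ≈ 209 kJ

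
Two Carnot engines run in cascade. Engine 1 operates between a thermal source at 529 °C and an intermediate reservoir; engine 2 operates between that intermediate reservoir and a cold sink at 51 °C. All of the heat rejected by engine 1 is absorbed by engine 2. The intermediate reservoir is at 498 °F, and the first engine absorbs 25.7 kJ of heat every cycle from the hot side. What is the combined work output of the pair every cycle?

T_H = 529 °C → 529 + 273.15 = 802.15 K.
T_C = 51 °C → 51 + 273.15 = 324.15 K.
Two reversible stages in series are equivalent to a single Carnot engine between T_H and T_C, so η_total = 1 − T_C/T_H = 1 − 324.15/802.15 = 0.5959.
W_total = η_total · Q_H = 0.5959 × 25.7 = 15.3 kJ.

W_total ≈ 15.3 kJ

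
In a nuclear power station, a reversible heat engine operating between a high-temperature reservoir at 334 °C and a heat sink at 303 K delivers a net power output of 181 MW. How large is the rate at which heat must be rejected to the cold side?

T_H = 334 °C → 334 + 273.15 = 607.15 K.
For a reversible engine, η = 1 − T_C/T_H = 1 − 303.00/607.15 = 0.5009.
Since Q_C/Q_H = T_C/T_H and Q_H = W/η, Q_C = W·T_C/(T_H − T_C) = 181 × 303.00/304.15 = 180 MW.

Q̇_C ≈ 180 MW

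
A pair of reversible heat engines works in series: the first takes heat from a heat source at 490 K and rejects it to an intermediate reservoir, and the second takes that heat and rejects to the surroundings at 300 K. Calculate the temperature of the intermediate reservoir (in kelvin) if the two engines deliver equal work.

For reversible stages Q_m = Q_H·(T_m/T_H). Setting W₁ = Q_H(1 − T_m/T_H) equal to W₂ = Q_m(1 − T_C/T_m) = Q_H·(T_m − T_C)/T_H gives T_H − T_m = T_m − T_C, so T_m = (T_H + T_C)/2 = (490.00 + 300.00)/2 = 395 K.

T_m ≈ 395 K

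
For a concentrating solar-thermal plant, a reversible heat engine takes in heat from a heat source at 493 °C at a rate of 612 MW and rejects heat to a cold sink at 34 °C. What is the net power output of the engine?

Ẇ ≈ 367 MW

T_H = 493 °C → 493 + 273.15 = 766.15 K.
T_C = 34 °C → 34 + 273.15 = 307.15 K.
Since the cycle is reversible, η = 1 − T_C/T_H = 1 − 307.15/766.15 = 0.5991.
W = η·Q_H = 0.5991 × 612 = 367 MW.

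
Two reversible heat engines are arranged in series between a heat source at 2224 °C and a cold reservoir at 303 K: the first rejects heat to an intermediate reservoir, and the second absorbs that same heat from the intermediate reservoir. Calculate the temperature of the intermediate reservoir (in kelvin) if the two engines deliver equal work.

T_m ≈ 1400 K

T_H = 2224 °C → 2224 + 273.15 = 2497.15 K.
For reversible stages Q_m = Q_H·(T_m/T_H). Setting W₁ = Q_H(1 − T_m/T_H) equal to W₂ = Q_m(1 − T_C/T_m) = Q_H·(T_m − T_C)/T_H gives T_H − T_m = T_m − T_C, so T_m = (T_H + T_C)/2 = (2497.15 + 303.00)/2 = 1400 K.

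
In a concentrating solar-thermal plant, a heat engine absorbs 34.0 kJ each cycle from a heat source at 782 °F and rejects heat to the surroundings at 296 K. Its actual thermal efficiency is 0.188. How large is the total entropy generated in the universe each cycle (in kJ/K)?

ΔS_univ ≈ 0.0440 kJ/K

T_H = 782 °F → (782 − 32) × 5/9 = 416.67 °C = 689.82 K.
W = η·Q_H = 0.188 × 34.0 = 6.392 kJ, so Q_C = Q_H − W = 27.61 kJ.
Reservoir entropy changes: ΔS_H = −Q_H/T_H = −34.0/689.82 = -0.04929 kJ/K and ΔS_C = +Q_C/T_C = 27.61/296.00 = 0.09327 kJ/K.
ΔS_univ = −Q_H/T_H + Q_C/T_C = 0.0440 kJ/K (> 0, since η = 0.188 < η_Carnot = 0.571).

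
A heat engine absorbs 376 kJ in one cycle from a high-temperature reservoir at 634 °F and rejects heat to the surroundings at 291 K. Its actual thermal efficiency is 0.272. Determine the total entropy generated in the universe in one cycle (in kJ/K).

T_H = 634 °F → (634 − 32) × 5/9 = 334.44 °C = 607.59 K.
W = η·Q_H = 0.272 × 376 = 102.3 kJ, so Q_C = Q_H − W = 273.7 kJ.
The hot reservoir loses entropy Q_H/T_H = 376/607.59 = 0.6188 kJ/K; the cold reservoir gains Q_C/T_C = 273.7/291.00 = 0.9406 kJ/K.
ΔS_univ = −Q_H/T_H + Q_C/T_C = 0.3218 kJ/K (> 0, since η = 0.272 < η_Carnot = 0.521).

ΔS_univ ≈ 0.3218 kJ/K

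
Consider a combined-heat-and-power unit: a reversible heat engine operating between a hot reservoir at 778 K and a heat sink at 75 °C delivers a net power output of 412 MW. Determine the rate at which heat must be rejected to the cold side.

T_C = 75 °C → 75 + 273.15 = 348.15 K.
η_rev = 1 − T_C/T_H = 1 − 348.15/778.00 = 0.5525.
Since Q_C/Q_H = T_C/T_H and Q_H = W/η, Q_C = W·T_C/(T_H − T_C) = 412 × 348.15/429.85 = 334 MW.

Q̇_C ≈ 334 MW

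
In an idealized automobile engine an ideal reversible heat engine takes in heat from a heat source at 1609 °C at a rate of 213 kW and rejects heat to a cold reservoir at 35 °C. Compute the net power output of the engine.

T_H = 1609 °C → 1609 + 273.15 = 1882.15 K.
T_C = 35 °C → 35 + 273.15 = 308.15 K.
Since the cycle is reversible, η = 1 − T_C/T_H = 1 − 308.15/1882.15 = 0.8363.
W = η·Q_H = 0.8363 × 213 = 178 kW.

Ẇ ≈ 178 kW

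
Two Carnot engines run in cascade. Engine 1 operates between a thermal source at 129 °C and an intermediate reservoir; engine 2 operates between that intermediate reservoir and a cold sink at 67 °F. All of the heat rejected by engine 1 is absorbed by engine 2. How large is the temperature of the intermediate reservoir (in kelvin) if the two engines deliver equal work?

T_m ≈ 347 K

T_H = 129 °C → 129 + 273.15 = 402.15 K.
T_C = 67 °F → (67 − 32) × 5/9 = 19.44 °C = 292.59 K.
For reversible stages Q_m = Q_H·(T_m/T_H). Setting W₁ = Q_H(1 − T_m/T_H) equal to W₂ = Q_m(1 − T_C/T_m) = Q_H·(T_m − T_C)/T_H gives T_H − T_m = T_m − T_C, so T_m = (T_H + T_C)/2 = (402.15 + 292.59)/2 = 347 K.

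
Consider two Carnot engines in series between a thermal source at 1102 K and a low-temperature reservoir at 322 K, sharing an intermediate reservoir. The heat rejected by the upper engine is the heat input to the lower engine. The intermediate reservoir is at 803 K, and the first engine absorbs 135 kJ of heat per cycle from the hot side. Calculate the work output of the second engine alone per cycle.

W₂ ≈ 58.92 kJ

Heat entering the second stage: Q_m = Q_H·(T_m/T_H) = 135 × 803.00/1102.00 = 98.37 kJ.
Second-stage efficiency η₂ = 1 − T_C/T_m = 1 − 322.00/803.00 = 0.5990, so W₂ = η₂·Q_m = 58.92 kJ.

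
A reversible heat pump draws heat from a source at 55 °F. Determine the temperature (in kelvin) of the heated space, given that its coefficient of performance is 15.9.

T_C = 55 °F → (55 − 32) × 5/9 = 12.78 °C = 285.93 K.
COP_HP = T_H/(T_H − T_C) ⇒ T_H = T_C·COP_HP/(COP_HP − 1) = 285.93 × 15.9/(15.9 − 1) = 305.1 K.

T_H ≈ 305.1 K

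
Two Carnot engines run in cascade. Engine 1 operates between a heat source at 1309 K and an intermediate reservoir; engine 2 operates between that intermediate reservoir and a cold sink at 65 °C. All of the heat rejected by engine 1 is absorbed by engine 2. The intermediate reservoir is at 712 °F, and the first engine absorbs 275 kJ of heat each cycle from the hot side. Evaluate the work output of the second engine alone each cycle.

W₂ ≈ 65.71 kJ

T_C = 65 °C → 65 + 273.15 = 338.15 K.
T_m = 712 °F → (712 − 32) × 5/9 = 377.78 °C = 650.93 K.
Heat entering the second stage: Q_m = Q_H·(T_m/T_H) = 275 × 650.93/1309.00 = 136.7 kJ.
Second-stage efficiency η₂ = 1 − T_C/T_m = 1 − 338.15/650.93 = 0.4805, so W₂ = η₂·Q_m = 65.71 kJ.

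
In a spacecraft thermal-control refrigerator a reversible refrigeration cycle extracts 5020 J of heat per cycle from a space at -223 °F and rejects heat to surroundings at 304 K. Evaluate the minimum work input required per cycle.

T_C = -223 °F → (-223 − 32) × 5/9 = -141.67 °C = 131.48 K.
COP_R = T_C/(T_H − T_C) = 131.48/172.52 = 0.7621.
W = Q_C/COP_R = 5020/0.7621 = 6587 J.

W_in ≈ 6587 J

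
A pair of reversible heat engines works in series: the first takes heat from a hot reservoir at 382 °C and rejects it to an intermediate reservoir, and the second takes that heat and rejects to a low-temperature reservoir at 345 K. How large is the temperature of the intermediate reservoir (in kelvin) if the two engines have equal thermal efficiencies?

T_m ≈ 475 K

T_H = 382 °C → 382 + 273.15 = 655.15 K.
Equal efficiencies require 1 − T_m/T_H = 1 − T_C/T_m, i.e. T_m/T_H = T_C/T_m, so T_m = √(T_H·T_C) = √(655.15 × 345.00) = 475 K.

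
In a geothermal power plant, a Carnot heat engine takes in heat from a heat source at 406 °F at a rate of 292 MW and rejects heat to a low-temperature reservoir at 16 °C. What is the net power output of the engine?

Ẇ ≈ 116 MW

T_H = 406 °F → (406 − 32) × 5/9 = 207.78 °C = 480.93 K.
T_C = 16 °C → 16 + 273.15 = 289.15 K.
For a reversible engine, η = 1 − T_C/T_H = 1 − 289.15/480.93 = 0.3988.
W = η·Q_H = 0.3988 × 292 = 116 MW.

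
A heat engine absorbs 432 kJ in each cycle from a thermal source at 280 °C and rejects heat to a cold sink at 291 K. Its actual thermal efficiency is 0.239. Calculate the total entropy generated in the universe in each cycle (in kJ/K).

ΔS_univ ≈ 0.349 kJ/K

T_H = 280 °C → 280 + 273.15 = 553.15 K.
W = η·Q_H = 0.239 × 432 = 103.2 kJ, so Q_C = Q_H − W = 328.8 kJ.
Entropy balance on the reservoirs: −Q_H/T_H = -0.7810 kJ/K, +Q_C/T_C = 1.130 kJ/K.
ΔS_univ = −Q_H/T_H + Q_C/T_C = 0.349 kJ/K (> 0, since η = 0.239 < η_Carnot = 0.474).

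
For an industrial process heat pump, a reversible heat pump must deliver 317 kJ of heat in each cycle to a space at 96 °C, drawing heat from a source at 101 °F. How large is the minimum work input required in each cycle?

T_H = 96 °C → 96 + 273.15 = 369.15 K.
T_C = 101 °F → (101 − 32) × 5/9 = 38.33 °C = 311.48 K.
The Carnot heat-pump COP is COP_HP = T_H/(T_H − T_C) = 369.15/57.67 = 6.4014.
W = Q_H/COP_HP = 317/6.4014 = 49.5 kJ.

W_in ≈ 49.5 kJ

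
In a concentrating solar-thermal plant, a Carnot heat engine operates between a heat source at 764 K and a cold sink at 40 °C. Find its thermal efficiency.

T_C = 40 °C → 40 + 273.15 = 313.15 K.
Carnot efficiency: η = 1 − T_C/T_H = 1 − 313.15/764.00 = 0.5901.

η ≈ 0.5901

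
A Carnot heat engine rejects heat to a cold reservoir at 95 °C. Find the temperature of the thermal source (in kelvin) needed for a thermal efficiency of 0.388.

T_C = 95 °C → 95 + 273.15 = 368.15 K.
From η = 1 − T_C/T_H, solving for T_H gives T_H = T_C/(1 − η) = 368.15/(1 − 0.388) = 601.6 K.

T_H ≈ 601.6 K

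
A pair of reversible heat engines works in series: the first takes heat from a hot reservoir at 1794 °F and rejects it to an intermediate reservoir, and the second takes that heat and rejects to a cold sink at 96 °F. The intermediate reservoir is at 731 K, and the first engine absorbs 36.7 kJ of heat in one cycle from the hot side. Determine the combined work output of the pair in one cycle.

W_total ≈ 27.65 kJ

T_H = 1794 °F → (1794 − 32) × 5/9 = 978.89 °C = 1252.04 K.
T_C = 96 °F → (96 − 32) × 5/9 = 35.56 °C = 308.71 K.
Two reversible stages in series are equivalent to a single Carnot engine between T_H and T_C, so η_total = 1 − T_C/T_H = 1 − 308.71/1252.04 = 0.7534.
W_total = η_total · Q_H = 0.7534 × 36.7 = 27.65 kJ.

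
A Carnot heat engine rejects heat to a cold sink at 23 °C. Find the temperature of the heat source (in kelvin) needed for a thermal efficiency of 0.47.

T_H ≈ 558.8 K

T_C = 23 °C → 23 + 273.15 = 296.15 K.
From η = 1 − T_C/T_H, solving for T_H gives T_H = T_C/(1 − η) = 296.15/(1 − 0.47) = 558.8 K.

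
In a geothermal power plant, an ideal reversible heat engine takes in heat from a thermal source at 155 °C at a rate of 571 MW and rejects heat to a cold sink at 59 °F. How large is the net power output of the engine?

T_H = 155 °C → 155 + 273.15 = 428.15 K.
T_C = 59 °F → (59 − 32) × 5/9 = 15.00 °C = 288.15 K.
The Carnot efficiency is η = 1 − T_C/T_H = 1 − 288.15/428.15 = 0.3270.
W = η·Q_H = 0.3270 × 571 = 187 MW.

Ẇ ≈ 187 MW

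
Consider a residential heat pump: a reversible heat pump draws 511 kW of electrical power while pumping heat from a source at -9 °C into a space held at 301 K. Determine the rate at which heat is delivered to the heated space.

Q̇_H ≈ 4174 kW

T_C = -9 °C → -9 + 273.15 = 264.15 K.
COP_HP = T_H/(T_H − T_C) = 301.00/36.85 = 8.1682.
Q_H = COP_HP · W = 8.1682 × 511 = 4174 kW.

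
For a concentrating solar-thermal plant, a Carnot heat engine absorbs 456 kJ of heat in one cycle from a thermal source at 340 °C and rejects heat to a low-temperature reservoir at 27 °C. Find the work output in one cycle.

T_H = 340 °C → 340 + 273.15 = 613.15 K.
T_C = 27 °C → 27 + 273.15 = 300.15 K.
Carnot efficiency: η = 1 − T_C/T_H = 1 − 300.15/613.15 = 0.5105.
W = η·Q_H = 0.5105 × 456 = 232.8 kJ.

W ≈ 232.8 kJ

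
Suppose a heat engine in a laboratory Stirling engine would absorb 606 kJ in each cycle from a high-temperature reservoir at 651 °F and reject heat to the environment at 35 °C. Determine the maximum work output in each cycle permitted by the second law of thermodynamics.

W_max ≈ 303 kJ

T_H = 651 °F → (651 − 32) × 5/9 = 343.89 °C = 617.04 K.
T_C = 35 °C → 35 + 273.15 = 308.15 K.
No engine can exceed the Carnot limit: η_max = 1 − T_C/T_H = 1 − 308.15/617.04 = 0.5006.
W_max = η_max · Q_H = 0.5006 × 606 = 303 kJ.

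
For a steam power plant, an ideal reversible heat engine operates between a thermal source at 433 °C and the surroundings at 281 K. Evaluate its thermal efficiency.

η ≈ 0.6021

T_H = 433 °C → 433 + 273.15 = 706.15 K.
Since the cycle is reversible, η = 1 − T_C/T_H = 1 − 281.00/706.15 = 0.6021.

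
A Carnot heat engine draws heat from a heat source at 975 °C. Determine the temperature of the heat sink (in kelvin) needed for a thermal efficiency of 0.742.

T_H = 975 °C → 975 + 273.15 = 1248.15 K.
From η = 1 − T_C/T_H, T_C = T_H·(1 − η) = 1248.15 × (1 − 0.742) = 322 K.

T_C ≈ 322 K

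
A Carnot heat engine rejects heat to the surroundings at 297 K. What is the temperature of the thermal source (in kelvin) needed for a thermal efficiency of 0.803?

From η = 1 − T_C/T_H, solving for T_H gives T_H = T_C/(1 − η) = 297.00/(1 − 0.803) = 1510 K.

T_H ≈ 1510 K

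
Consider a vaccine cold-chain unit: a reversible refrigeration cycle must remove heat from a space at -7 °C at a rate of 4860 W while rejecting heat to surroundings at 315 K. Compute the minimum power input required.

T_C = -7 °C → -7 + 273.15 = 266.15 K.
The reversible coefficient of performance is COP_R = T_C/(T_H − T_C) = 266.15/48.85 = 5.4483.
W = Q_C/COP_R = 4860/5.4483 = 892.0 W.

Ẇ_in ≈ 892.0 W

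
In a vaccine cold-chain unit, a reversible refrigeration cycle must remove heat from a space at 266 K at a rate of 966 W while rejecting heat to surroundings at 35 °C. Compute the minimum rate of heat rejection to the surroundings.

Q̇_H ≈ 1119 W

T_H = 35 °C → 35 + 273.15 = 308.15 K.
For a reversible cycle Q_H/Q_C = T_H/T_C, so Q_H = Q_C·T_H/T_C = 966 × 308.15/266.00 = 1119 W.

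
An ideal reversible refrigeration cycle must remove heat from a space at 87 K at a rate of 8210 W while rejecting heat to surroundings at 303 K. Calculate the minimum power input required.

The reversible coefficient of performance is COP_R = T_C/(T_H − T_C) = 87.00/216.00 = 0.4028.
W = Q_C/COP_R = 8210/0.4028 = 20380 W.

Ẇ_in ≈ 20380 W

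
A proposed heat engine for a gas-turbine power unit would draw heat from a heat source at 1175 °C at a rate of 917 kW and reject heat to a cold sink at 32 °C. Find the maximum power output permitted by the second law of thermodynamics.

Ẇ_max ≈ 724 kW

T_H = 1175 °C → 1175 + 273.15 = 1448.15 K.
T_C = 32 °C → 32 + 273.15 = 305.15 K.
The upper bound on efficiency is η_max = 1 − T_C/T_H = 1 − 305.15/1448.15 = 0.7893.
W_max = η_max · Q_H = 0.7893 × 917 = 724 kW.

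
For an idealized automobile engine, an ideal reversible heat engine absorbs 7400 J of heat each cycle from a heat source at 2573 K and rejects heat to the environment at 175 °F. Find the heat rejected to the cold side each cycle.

Q_C ≈ 1010 J

T_C = 175 °F → (175 − 32) × 5/9 = 79.44 °C = 352.59 K.
Carnot efficiency: η = 1 − T_C/T_H = 1 − 352.59/2573.00 = 0.8630.
For a reversible cycle Q_C/Q_H = T_C/T_H, so Q_C = 7400 × 352.59/2573.00 = 1010 J.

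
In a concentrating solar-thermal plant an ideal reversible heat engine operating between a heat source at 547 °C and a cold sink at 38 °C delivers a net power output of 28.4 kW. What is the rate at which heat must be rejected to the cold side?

Q̇_C ≈ 17.36 kW

T_H = 547 °C → 547 + 273.15 = 820.15 K.
T_C = 38 °C → 38 + 273.15 = 311.15 K.
The Carnot efficiency is η = 1 − T_C/T_H = 1 − 311.15/820.15 = 0.6206.
Since Q_C/Q_H = T_C/T_H and Q_H = W/η, Q_C = W·T_C/(T_H − T_C) = 28.4 × 311.15/509.00 = 17.36 kW.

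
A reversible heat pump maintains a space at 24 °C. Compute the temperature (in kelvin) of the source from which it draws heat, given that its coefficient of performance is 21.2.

T_H = 24 °C → 24 + 273.15 = 297.15 K.
COP_HP = T_H/(T_H − T_C) ⇒ T_C = T_H·(COP_HP − 1)/COP_HP = 297.15 × (21.2 − 1)/21.2 = 283 K.

T_C ≈ 283 K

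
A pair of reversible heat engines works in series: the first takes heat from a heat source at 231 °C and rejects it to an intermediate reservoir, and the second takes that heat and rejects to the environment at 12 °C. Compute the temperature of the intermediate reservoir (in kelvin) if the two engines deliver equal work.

T_H = 231 °C → 231 + 273.15 = 504.15 K.
T_C = 12 °C → 12 + 273.15 = 285.15 K.
For reversible stages Q_m = Q_H·(T_m/T_H). Setting W₁ = Q_H(1 − T_m/T_H) equal to W₂ = Q_m(1 − T_C/T_m) = Q_H·(T_m − T_C)/T_H gives T_H − T_m = T_m − T_C, so T_m = (T_H + T_C)/2 = (504.15 + 285.15)/2 = 395 K.

T_m ≈ 395 K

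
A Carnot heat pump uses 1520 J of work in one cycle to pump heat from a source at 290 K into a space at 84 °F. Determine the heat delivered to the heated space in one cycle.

T_H = 84 °F → (84 − 32) × 5/9 = 28.89 °C = 302.04 K.
COP_HP = T_H/(T_H − T_C) = 302.04/12.04 = 25.0886.
Q_H = COP_HP · W = 25.0886 × 1520 = 38100 J.

Q_H ≈ 38100 J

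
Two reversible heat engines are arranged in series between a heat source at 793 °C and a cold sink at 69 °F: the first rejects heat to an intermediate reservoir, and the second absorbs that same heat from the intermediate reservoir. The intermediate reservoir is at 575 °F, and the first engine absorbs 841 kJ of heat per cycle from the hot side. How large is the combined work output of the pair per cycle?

T_H = 793 °C → 793 + 273.15 = 1066.15 K.
T_C = 69 °F → (69 − 32) × 5/9 = 20.56 °C = 293.71 K.
Two reversible stages in series are equivalent to a single Carnot engine between T_H and T_C, so η_total = 1 − T_C/T_H = 1 − 293.71/1066.15 = 0.7245.
W_total = η_total · Q_H = 0.7245 × 841 = 609.3 kJ.

W_total ≈ 609.3 kJ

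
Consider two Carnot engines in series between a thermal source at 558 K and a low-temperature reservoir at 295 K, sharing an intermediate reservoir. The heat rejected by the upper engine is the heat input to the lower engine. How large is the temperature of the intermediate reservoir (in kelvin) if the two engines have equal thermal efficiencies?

Equal efficiencies require 1 − T_m/T_H = 1 − T_C/T_m, i.e. T_m/T_H = T_C/T_m, so T_m = √(T_H·T_C) = √(558.00 × 295.00) = 405.7 K.

T_m ≈ 405.7 K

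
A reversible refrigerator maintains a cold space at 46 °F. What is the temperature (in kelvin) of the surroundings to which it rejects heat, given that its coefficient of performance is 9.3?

T_C = 46 °F → (46 − 32) × 5/9 = 7.78 °C = 280.93 K.
COP_R = T_C/(T_H − T_C) ⇒ T_H = T_C·(1 + 1/COP_R) = 280.93 × (1 + 1/9.3) = 311.1 K.

T_H ≈ 311.1 K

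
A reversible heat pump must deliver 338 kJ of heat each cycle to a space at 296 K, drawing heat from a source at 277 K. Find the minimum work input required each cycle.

W_in ≈ 21.70 kJ

Reversible heating COP: COP_HP = T_H/(T_H − T_C) = 296.00/19.00 = 15.5789.
W = Q_H/COP_HP = 338/15.5789 = 21.70 kJ.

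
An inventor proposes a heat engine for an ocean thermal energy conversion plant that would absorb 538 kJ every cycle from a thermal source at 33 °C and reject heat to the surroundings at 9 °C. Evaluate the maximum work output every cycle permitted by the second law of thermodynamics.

W_max ≈ 42.2 kJ

T_H = 33 °C → 33 + 273.15 = 306.15 K.
T_C = 9 °C → 9 + 273.15 = 282.15 K.
By the Carnot theorem, η_max = 1 − T_C/T_H = 1 − 282.15/306.15 = 0.0784.
W_max = η_max · Q_H = 0.0784 × 538 = 42.2 kJ.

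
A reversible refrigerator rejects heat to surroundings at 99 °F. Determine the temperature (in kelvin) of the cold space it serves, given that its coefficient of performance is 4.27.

T_C ≈ 251 K

T_H = 99 °F → (99 − 32) × 5/9 = 37.22 °C = 310.37 K.
COP_R = T_C/(T_H − T_C) ⇒ T_C = T_H·COP_R/(1 + COP_R) = 310.37 × 4.27/(1 + 4.27) = 251 K.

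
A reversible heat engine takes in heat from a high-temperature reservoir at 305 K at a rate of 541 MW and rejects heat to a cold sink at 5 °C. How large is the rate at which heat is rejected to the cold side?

Q̇_C ≈ 493.4 MW

T_C = 5 °C → 5 + 273.15 = 278.15 K.
For a reversible engine, η = 1 − T_C/T_H = 1 − 278.15/305.00 = 0.0880.
For a reversible cycle Q_C/Q_H = T_C/T_H, so Q_C = 541 × 278.15/305.00 = 493.4 MW.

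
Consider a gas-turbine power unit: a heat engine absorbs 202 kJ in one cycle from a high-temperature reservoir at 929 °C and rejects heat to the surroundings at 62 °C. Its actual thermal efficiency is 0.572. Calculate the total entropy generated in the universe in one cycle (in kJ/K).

ΔS_univ ≈ 0.08993 kJ/K

T_H = 929 °C → 929 + 273.15 = 1202.15 K.
T_C = 62 °C → 62 + 273.15 = 335.15 K.
W = η·Q_H = 0.572 × 202 = 115.5 kJ, so Q_C = Q_H − W = 86.46 kJ.
Entropy balance on the reservoirs: −Q_H/T_H = -0.1680 kJ/K, +Q_C/T_C = 0.2580 kJ/K.
ΔS_univ = −Q_H/T_H + Q_C/T_C = 0.08993 kJ/K (> 0, since η = 0.572 < η_Carnot = 0.721).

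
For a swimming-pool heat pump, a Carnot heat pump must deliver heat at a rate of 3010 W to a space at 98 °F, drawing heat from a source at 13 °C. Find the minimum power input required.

T_H = 98 °F → (98 − 32) × 5/9 = 36.67 °C = 309.82 K.
T_C = 13 °C → 13 + 273.15 = 286.15 K.
COP_HP = T_H/(T_H − T_C) = 309.82/23.67 = 13.0908.
W = Q_H/COP_HP = 3010/13.0908 = 229.9 W.

Ẇ_in ≈ 229.9 W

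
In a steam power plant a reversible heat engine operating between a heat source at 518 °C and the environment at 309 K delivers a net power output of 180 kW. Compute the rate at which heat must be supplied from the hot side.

T_H = 518 °C → 518 + 273.15 = 791.15 K.
Since the cycle is reversible, η = 1 − T_C/T_H = 1 − 309.00/791.15 = 0.6094.
Q_H = W/η = 180/0.6094 = 295 kW.

Q̇_H ≈ 295 kW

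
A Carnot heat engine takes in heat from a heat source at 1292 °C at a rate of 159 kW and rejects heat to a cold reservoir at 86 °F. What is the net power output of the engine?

Ẇ ≈ 128 kW

T_H = 1292 °C → 1292 + 273.15 = 1565.15 K.
T_C = 86 °F → (86 − 32) × 5/9 = 30.00 °C = 303.15 K.
For a reversible engine, η = 1 − T_C/T_H = 1 − 303.15/1565.15 = 0.8063.
W = η·Q_H = 0.8063 × 159 = 128 kW.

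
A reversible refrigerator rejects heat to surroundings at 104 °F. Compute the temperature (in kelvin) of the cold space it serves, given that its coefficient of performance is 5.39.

T_H = 104 °F → (104 − 32) × 5/9 = 40.00 °C = 313.15 K.
COP_R = T_C/(T_H − T_C) ⇒ T_C = T_H·COP_R/(1 + COP_R) = 313.15 × 5.39/(1 + 5.39) = 264 K.

T_C ≈ 264 K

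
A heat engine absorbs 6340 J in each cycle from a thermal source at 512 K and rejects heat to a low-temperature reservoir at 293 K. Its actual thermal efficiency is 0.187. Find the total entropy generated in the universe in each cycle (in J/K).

W = η·Q_H = 0.187 × 6340 = 1186 J, so Q_C = Q_H − W = 5154 J.
The hot reservoir loses entropy Q_H/T_H = 6340/512.00 = 12.38 J/K; the cold reservoir gains Q_C/T_C = 5154/293.00 = 17.59 J/K.
ΔS_univ = −Q_H/T_H + Q_C/T_C = 5.209 J/K (> 0, since η = 0.187 < η_Carnot = 0.428).

ΔS_univ ≈ 5.209 J/K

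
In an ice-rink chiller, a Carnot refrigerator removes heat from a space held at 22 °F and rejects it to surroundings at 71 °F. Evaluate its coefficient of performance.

COP_R ≈ 9.83

T_H = 71 °F → (71 − 32) × 5/9 = 21.67 °C = 294.82 K.
T_C = 22 °F → (22 − 32) × 5/9 = -5.56 °C = 267.59 K.
COP_R = T_C/(T_H − T_C) = 267.59/(294.82 − 267.59) = 9.83.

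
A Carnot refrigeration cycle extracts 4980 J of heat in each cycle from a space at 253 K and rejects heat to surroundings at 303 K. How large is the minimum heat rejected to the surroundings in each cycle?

Q_H ≈ 5960 J

For a reversible cycle Q_H/Q_C = T_H/T_C, so Q_H = Q_C·T_H/T_C = 4980 × 303.00/253.00 = 5960 J.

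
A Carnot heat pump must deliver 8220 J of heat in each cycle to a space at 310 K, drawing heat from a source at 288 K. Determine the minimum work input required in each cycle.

The Carnot heat-pump COP is COP_HP = T_H/(T_H − T_C) = 310.00/22.00 = 14.0909.
W = Q_H/COP_HP = 8220/14.0909 = 583 J.

W_in ≈ 583 J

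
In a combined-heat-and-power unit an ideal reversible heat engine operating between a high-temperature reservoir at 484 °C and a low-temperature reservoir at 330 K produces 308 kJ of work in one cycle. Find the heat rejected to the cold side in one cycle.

T_H = 484 °C → 484 + 273.15 = 757.15 K.
For a reversible engine, η = 1 − T_C/T_H = 1 − 330.00/757.15 = 0.5642.
Since Q_C/Q_H = T_C/T_H and Q_H = W/η, Q_C = W·T_C/(T_H − T_C) = 308 × 330.00/427.15 = 237.9 kJ.

Q_C ≈ 237.9 kJ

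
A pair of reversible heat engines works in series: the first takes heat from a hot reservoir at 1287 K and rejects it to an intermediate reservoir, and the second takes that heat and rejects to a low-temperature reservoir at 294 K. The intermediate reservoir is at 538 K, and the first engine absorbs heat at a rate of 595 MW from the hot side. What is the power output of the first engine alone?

First-stage efficiency η₁ = 1 − T_m/T_H = 1 − 538.00/1287.00 = 0.5820.
W₁ = η₁·Q_H = 0.5820 × 595 = 346 MW.

Ẇ₁ ≈ 346 MW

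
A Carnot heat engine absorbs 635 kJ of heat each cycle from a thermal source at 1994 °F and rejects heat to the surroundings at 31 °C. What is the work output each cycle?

T_H = 1994 °F → (1994 − 32) × 5/9 = 1090.00 °C = 1363.15 K.
T_C = 31 °C → 31 + 273.15 = 304.15 K.
The Carnot efficiency is η = 1 − T_C/T_H = 1 − 304.15/1363.15 = 0.7769.
W = η·Q_H = 0.7769 × 635 = 493 kJ.

W ≈ 493 kJ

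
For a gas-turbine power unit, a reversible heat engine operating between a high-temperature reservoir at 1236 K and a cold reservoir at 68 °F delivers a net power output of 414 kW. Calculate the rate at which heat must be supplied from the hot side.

T_C = 68 °F → (68 − 32) × 5/9 = 20.00 °C = 293.15 K.
η_rev = 1 − T_C/T_H = 1 − 293.15/1236.00 = 0.7628.
Q_H = W/η = 414/0.7628 = 543 kW.

Q̇_H ≈ 543 kW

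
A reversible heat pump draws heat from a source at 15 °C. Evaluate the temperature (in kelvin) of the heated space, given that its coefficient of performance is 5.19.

T_C = 15 °C → 15 + 273.15 = 288.15 K.
COP_HP = T_H/(T_H − T_C) ⇒ T_H = T_C·COP_HP/(COP_HP − 1) = 288.15 × 5.19/(5.19 − 1) = 356.9 K.

T_H ≈ 356.9 K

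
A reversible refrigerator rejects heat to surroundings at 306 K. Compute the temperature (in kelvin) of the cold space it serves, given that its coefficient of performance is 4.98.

T_C ≈ 255 K

COP_R = T_C/(T_H − T_C) ⇒ T_C = T_H·COP_R/(1 + COP_R) = 306.00 × 4.98/(1 + 4.98) = 255 K.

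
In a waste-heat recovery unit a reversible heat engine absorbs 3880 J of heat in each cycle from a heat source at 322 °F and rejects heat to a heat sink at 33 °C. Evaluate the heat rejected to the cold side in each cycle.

T_H = 322 °F → (322 − 32) × 5/9 = 161.11 °C = 434.26 K.
T_C = 33 °C → 33 + 273.15 = 306.15 K.
η_rev = 1 − T_C/T_H = 1 − 306.15/434.26 = 0.2950.
For a reversible cycle Q_C/Q_H = T_C/T_H, so Q_C = 3880 × 306.15/434.26 = 2740 J.

Q_C ≈ 2740 J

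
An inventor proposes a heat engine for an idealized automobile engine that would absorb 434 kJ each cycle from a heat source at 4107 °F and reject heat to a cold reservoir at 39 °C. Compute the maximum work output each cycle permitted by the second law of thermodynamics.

W_max ≈ 380.6 kJ

T_H = 4107 °F → (4107 − 32) × 5/9 = 2263.89 °C = 2537.04 K.
T_C = 39 °C → 39 + 273.15 = 312.15 K.
The second-law ceiling is the Carnot efficiency, η_max = 1 − T_C/T_H = 1 − 312.15/2537.04 = 0.8770.
W_max = η_max · Q_H = 0.8770 × 434 = 380.6 kJ.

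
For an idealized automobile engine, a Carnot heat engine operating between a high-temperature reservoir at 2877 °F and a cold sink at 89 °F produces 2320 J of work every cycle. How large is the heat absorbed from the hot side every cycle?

T_H = 2877 °F → (2877 − 32) × 5/9 = 1580.56 °C = 1853.71 K.
T_C = 89 °F → (89 − 32) × 5/9 = 31.67 °C = 304.82 K.
For a reversible engine, η = 1 − T_C/T_H = 1 − 304.82/1853.71 = 0.8356.
Q_H = W/η = 2320/0.8356 = 2780 J.

Q_H ≈ 2780 J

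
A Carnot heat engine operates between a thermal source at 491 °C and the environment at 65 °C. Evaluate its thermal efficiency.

η ≈ 0.557

T_H = 491 °C → 491 + 273.15 = 764.15 K.
T_C = 65 °C → 65 + 273.15 = 338.15 K.
The Carnot efficiency is η = 1 − T_C/T_H = 1 − 338.15/764.15 = 0.557.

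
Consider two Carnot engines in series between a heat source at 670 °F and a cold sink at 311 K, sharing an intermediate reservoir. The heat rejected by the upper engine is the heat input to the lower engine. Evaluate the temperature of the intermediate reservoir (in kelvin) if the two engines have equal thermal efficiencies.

T_m ≈ 441.8 K

T_H = 670 °F → (670 − 32) × 5/9 = 354.44 °C = 627.59 K.
Equal efficiencies require 1 − T_m/T_H = 1 − T_C/T_m, i.e. T_m/T_H = T_C/T_m, so T_m = √(T_H·T_C) = √(627.59 × 311.00) = 441.8 K.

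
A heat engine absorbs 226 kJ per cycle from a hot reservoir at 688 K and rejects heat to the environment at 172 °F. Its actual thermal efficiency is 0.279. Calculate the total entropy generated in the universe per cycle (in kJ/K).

ΔS_univ ≈ 0.136 kJ/K

T_C = 172 °F → (172 − 32) × 5/9 = 77.78 °C = 350.93 K.
W = η·Q_H = 0.279 × 226 = 63.05 kJ, so Q_C = Q_H − W = 162.9 kJ.
Reservoir entropy changes: ΔS_H = −Q_H/T_H = −226/688.00 = -0.3285 kJ/K and ΔS_C = +Q_C/T_C = 162.9/350.93 = 0.4643 kJ/K.
ΔS_univ = −Q_H/T_H + Q_C/T_C = 0.136 kJ/K (> 0, since η = 0.279 < η_Carnot = 0.490).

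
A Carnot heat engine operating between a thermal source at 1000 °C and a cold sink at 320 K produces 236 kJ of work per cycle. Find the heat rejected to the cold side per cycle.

Q_C ≈ 79.2 kJ

T_H = 1000 °C → 1000 + 273.15 = 1273.15 K.
The Carnot efficiency is η = 1 − T_C/T_H = 1 − 320.00/1273.15 = 0.7487.
Since Q_C/Q_H = T_C/T_H and Q_H = W/η, Q_C = W·T_C/(T_H − T_C) = 236 × 320.00/953.15 = 79.2 kJ.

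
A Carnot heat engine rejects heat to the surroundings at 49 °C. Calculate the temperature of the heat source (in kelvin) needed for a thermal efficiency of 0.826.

T_C = 49 °C → 49 + 273.15 = 322.15 K.
From η = 1 − T_C/T_H, solving for T_H gives T_H = T_C/(1 − η) = 322.15/(1 − 0.826) = 1850 K.

T_H ≈ 1850 K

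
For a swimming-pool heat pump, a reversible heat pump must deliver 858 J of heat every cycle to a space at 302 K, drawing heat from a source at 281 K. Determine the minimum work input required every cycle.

For a reversible heat pump, COP_HP = T_H/(T_H − T_C) = 302.00/21.00 = 14.3810.
W = Q_H/COP_HP = 858/14.3810 = 59.66 J.

W_in ≈ 59.66 J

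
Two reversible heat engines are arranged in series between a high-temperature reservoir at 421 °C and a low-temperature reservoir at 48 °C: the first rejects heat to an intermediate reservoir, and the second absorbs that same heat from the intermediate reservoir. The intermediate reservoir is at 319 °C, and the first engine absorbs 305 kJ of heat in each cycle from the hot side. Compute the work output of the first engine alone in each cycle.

W₁ ≈ 44.8 kJ

T_H = 421 °C → 421 + 273.15 = 694.15 K.
T_C = 48 °C → 48 + 273.15 = 321.15 K.
T_m = 319 °C → 319 + 273.15 = 592.15 K.
First-stage efficiency η₁ = 1 − T_m/T_H = 1 − 592.15/694.15 = 0.1469.
W₁ = η₁·Q_H = 0.1469 × 305 = 44.8 kJ.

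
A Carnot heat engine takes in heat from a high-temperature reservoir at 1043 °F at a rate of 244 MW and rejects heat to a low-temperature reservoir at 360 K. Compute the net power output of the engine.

T_H = 1043 °F → (1043 − 32) × 5/9 = 561.67 °C = 834.82 K.
η_rev = 1 − T_C/T_H = 1 − 360.00/834.82 = 0.5688.
W = η·Q_H = 0.5688 × 244 = 138.8 MW.

Ẇ ≈ 138.8 MW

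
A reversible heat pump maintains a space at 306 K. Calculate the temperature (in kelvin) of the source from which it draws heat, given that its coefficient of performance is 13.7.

T_C ≈ 284 K

COP_HP = T_H/(T_H − T_C) ⇒ T_C = T_H·(COP_HP − 1)/COP_HP = 306.00 × (13.7 − 1)/13.7 = 284 K.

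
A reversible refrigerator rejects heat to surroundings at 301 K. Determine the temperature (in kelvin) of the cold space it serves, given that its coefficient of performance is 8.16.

T_C ≈ 268 K

COP_R = T_C/(T_H − T_C) ⇒ T_C = T_H·COP_R/(1 + COP_R) = 301.00 × 8.16/(1 + 8.16) = 268 K.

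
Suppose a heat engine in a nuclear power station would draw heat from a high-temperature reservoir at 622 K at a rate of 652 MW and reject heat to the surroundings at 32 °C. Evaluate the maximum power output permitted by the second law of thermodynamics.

Ẇ_max ≈ 332 MW

T_C = 32 °C → 32 + 273.15 = 305.15 K.
The second-law ceiling is the Carnot efficiency, η_max = 1 − T_C/T_H = 1 − 305.15/622.00 = 0.5094.
W_max = η_max · Q_H = 0.5094 × 652 = 332 MW.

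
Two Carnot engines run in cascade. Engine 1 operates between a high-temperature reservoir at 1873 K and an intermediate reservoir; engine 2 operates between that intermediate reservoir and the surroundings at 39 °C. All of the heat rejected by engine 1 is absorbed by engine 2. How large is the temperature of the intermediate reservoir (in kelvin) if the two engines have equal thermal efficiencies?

T_C = 39 °C → 39 + 273.15 = 312.15 K.
Equal efficiencies require 1 − T_m/T_H = 1 − T_C/T_m, i.e. T_m/T_H = T_C/T_m, so T_m = √(T_H·T_C) = √(1873.00 × 312.15) = 765 K.

T_m ≈ 765 K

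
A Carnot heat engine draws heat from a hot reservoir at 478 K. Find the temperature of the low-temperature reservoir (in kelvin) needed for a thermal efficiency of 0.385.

From η = 1 − T_C/T_H, T_C = T_H·(1 − η) = 478.00 × (1 − 0.385) = 294.0 K.

T_C ≈ 294.0 K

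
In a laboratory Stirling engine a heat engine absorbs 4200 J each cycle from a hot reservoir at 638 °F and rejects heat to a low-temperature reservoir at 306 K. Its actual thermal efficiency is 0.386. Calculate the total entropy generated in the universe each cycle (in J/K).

T_H = 638 °F → (638 − 32) × 5/9 = 336.67 °C = 609.82 K.
W = η·Q_H = 0.386 × 4200 = 1621 J, so Q_C = Q_H − W = 2579 J.
Entropy balance on the reservoirs: −Q_H/T_H = -6.887 J/K, +Q_C/T_C = 8.427 J/K.
ΔS_univ = −Q_H/T_H + Q_C/T_C = 1.54 J/K (> 0, since η = 0.386 < η_Carnot = 0.498).

ΔS_univ ≈ 1.54 J/K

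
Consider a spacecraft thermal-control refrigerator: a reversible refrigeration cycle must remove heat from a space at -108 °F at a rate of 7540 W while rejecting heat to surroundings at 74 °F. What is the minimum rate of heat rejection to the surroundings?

Q̇_H ≈ 11400 W

T_H = 74 °F → (74 − 32) × 5/9 = 23.33 °C = 296.48 K.
T_C = -108 °F → (-108 − 32) × 5/9 = -77.78 °C = 195.37 K.
For a reversible cycle Q_H/Q_C = T_H/T_C, so Q_H = Q_C·T_H/T_C = 7540 × 296.48/195.37 = 11400 W.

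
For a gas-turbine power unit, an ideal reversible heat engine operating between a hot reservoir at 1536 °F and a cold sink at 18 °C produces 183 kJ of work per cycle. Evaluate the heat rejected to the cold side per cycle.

T_H = 1536 °F → (1536 − 32) × 5/9 = 835.56 °C = 1108.71 K.
T_C = 18 °C → 18 + 273.15 = 291.15 K.
Since the cycle is reversible, η = 1 − T_C/T_H = 1 − 291.15/1108.71 = 0.7374.
Since Q_C/Q_H = T_C/T_H and Q_H = W/η, Q_C = W·T_C/(T_H − T_C) = 183 × 291.15/817.56 = 65.2 kJ.

Q_C ≈ 65.2 kJ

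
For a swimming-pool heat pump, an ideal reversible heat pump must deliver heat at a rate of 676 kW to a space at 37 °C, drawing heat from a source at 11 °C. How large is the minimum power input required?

Ẇ_in ≈ 56.7 kW

T_H = 37 °C → 37 + 273.15 = 310.15 K.
T_C = 11 °C → 11 + 273.15 = 284.15 K.
Reversible heating COP: COP_HP = T_H/(T_H − T_C) = 310.15/26.00 = 11.9288.
W = Q_H/COP_HP = 676/11.9288 = 56.7 kW.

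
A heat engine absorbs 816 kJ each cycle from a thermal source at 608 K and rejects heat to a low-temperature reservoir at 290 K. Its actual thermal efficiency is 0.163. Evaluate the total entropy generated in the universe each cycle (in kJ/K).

ΔS_univ ≈ 1.01 kJ/K

W = η·Q_H = 0.163 × 816 = 133.0 kJ, so Q_C = Q_H − W = 683.0 kJ.
Reservoir entropy changes: ΔS_H = −Q_H/T_H = −816/608.00 = -1.342 kJ/K and ΔS_C = +Q_C/T_C = 683.0/290.00 = 2.355 kJ/K.
ΔS_univ = −Q_H/T_H + Q_C/T_C = 1.01 kJ/K (> 0, since η = 0.163 < η_Carnot = 0.523).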